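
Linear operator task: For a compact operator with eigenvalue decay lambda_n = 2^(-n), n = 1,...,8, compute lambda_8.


The eigenvalue formula gives lambda_8 = 1/2^8
= 1/256
= 0.0039

0.0039


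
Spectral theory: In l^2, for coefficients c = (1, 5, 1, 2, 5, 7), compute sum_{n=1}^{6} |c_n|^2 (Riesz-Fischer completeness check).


sum |c_n|^2 = 1^2 + 5^2 + 1^2 + 2^2 + 5^2 + 7^2
= 1 + 25 + 1 + 4 + 25 + 49
= 105

105


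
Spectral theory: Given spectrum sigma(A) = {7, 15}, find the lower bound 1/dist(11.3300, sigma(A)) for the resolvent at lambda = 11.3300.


dist(11.3300, {7, 15}) = min(|11.3300 - 7|, |11.3300 - 15|)
= min(4.3300, 3.6700) = 3.6700
Resolvent bound = 1/3.6700 = 0.2725

0.2725


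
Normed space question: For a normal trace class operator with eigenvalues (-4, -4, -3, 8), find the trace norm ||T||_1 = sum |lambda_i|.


For a normal operator, singular values equal |eigenvalues|.
Trace norm = sum |lambda_i| = 4 + 4 + 3 + 8
= 19

19


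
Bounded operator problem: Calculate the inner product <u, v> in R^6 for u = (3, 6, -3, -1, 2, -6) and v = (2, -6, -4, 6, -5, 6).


Computing the standard inner product <u, v> = sum u_i * v_i
= 3*2 + 6*-6 + -3*-4 + -1*6 + 2*-5 + -6*6
= 6 + -36 + 12 + -6 + -10 + -36
= -70

-70


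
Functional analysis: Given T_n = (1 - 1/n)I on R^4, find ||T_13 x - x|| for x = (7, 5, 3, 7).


T_13 x - x = (1 - 1/13)x - x = -x/13
||x|| = sqrt(132) = 11.4891
||T_13 x - x|| = ||x||/13 = 11.4891/13 = 0.8838

0.8838


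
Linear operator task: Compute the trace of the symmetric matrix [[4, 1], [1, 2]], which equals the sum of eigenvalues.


For a self-adjoint (symmetric) matrix, the eigenvalues are real.
The sum of eigenvalues equals the trace of the matrix.
trace = 4 + 2 = 6

6


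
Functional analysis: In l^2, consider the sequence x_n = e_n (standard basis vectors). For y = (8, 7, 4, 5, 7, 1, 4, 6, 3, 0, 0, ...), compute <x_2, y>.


x_2 = e_2 is the standard basis vector with 1 in position 2.
<x_2, y> = y_2 = 7
As n -> infinity, <x_n, y> -> 0, confirming weak convergence of (x_n) to 0.

7


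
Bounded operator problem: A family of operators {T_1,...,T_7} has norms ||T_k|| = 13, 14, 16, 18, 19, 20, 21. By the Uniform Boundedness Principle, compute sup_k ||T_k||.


By the Uniform Boundedness Principle, the supremum of norms is finite.
sup_k ||T_k|| = max(13, 14, 16, 18, 19, 20, 21) = 21

21


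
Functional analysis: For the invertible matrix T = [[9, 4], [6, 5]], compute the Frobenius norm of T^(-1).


det(T) = 9*5 - 4*6 = 21
T^(-1) = (1/21) * [[5, -4], [-6, 9]] = [[0.2381, -0.1905], [-0.2857, 0.4286]]
||T^(-1)||_F^2 = 0.2381^2 + (-0.1905)^2 + (-0.2857)^2 + 0.4286^2 = 0.3583
||T^(-1)||_F = sqrt(0.3583) = 0.5986

0.5986


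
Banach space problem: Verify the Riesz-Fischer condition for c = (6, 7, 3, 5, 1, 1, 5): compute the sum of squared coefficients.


sum |c_n|^2 = 6^2 + 7^2 + 3^2 + 5^2 + 1^2 + 1^2 + 5^2
= 36 + 49 + 9 + 25 + 1 + 1 + 25
= 146

146


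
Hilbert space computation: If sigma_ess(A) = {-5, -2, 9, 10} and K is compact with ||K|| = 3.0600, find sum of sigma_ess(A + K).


By Weyl's theorem, the essential spectrum is invariant under compact perturbations.
sigma_ess(A + K) = sigma_ess(A) = {-5, -2, 9, 10}
Sum = -5 + -2 + 9 + 10 = 12

12


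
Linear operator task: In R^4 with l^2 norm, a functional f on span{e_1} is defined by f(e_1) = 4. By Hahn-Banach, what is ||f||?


The norm of f is given by ||f|| = sup_{||x||=1} |f(x)|.
On span{e_1}, ||e_1|| = 1, so ||f|| = |f(e_1)| / ||e_1||
= |4| / 1 = 4.0000

4.0000


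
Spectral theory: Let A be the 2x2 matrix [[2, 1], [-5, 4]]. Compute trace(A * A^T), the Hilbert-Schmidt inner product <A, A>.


trace(A * A^T) = sum of squares of all entries
= 2^2 + 1^2 + (-5)^2 + 4^2
= 4 + 1 + 25 + 16
= 46

46


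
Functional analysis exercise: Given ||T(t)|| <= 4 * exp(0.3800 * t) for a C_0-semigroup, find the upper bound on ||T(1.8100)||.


||T(1.8100)|| <= 4 * exp(0.3800 * 1.8100)
= 4 * exp(0.6878)
= 4 * 1.9893
= 7.9573

7.9573


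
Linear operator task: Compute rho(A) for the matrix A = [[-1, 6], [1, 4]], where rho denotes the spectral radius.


For a 2x2 matrix, eigenvalues satisfy lambda^2 - (trace)*lambda + det = 0
trace = -1 + 4 = 3
det = -1*4 - 6*1 = -10
discriminant = 3^2 - 4*(-10) = 49
spectral radius = max |eigenvalue| = 5.0000

5.0000


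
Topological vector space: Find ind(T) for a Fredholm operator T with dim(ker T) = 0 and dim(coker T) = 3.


The Fredholm index is defined as ind(T) = dim(ker T) - dim(coker T)
= 0 - 3
= -3

-3


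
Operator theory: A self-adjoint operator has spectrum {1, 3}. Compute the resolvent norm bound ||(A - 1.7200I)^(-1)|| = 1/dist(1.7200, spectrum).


dist(1.7200, {1, 3}) = min(|1.7200 - 1|, |1.7200 - 3|)
= min(0.7200, 1.2800) = 0.7200
Resolvent bound = 1/0.7200 = 1.3889

1.3889


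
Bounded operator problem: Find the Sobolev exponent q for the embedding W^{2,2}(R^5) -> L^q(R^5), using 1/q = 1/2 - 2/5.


Using the Sobolev embedding formula: 1/q = 1/p - k/n
1/q = 1/2 - 2/5 = 1/10
q = 1/(1/10) = 10

10.0000


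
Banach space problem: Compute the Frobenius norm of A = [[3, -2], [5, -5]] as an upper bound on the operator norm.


||A||_F^2 = sum a_ij^2
= 3^2 + (-2)^2 + 5^2 + (-5)^2
= 9 + 4 + 25 + 25 = 63
||A||_F = sqrt(63) = 7.9373

7.9373


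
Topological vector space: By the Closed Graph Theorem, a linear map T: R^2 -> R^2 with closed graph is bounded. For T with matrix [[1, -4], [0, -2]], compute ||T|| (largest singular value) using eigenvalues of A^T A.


A^T A = [[1, -4], [-4, 20]]
trace(A^T A) = 21, det(A^T A) = 4
discriminant = 21^2 - 4*4 = 425
Largest eigenvalue of A^T A = (trace + sqrt(disc))/2 = 20.8078
||T|| = sqrt(20.8078) = 4.5616

4.5616


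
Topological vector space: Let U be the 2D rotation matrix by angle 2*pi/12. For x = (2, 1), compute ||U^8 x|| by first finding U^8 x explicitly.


U is a rotation by theta = 2*pi/12
U^8 = rotation by 8*theta = 16*pi/12
cos(16*pi/12) = -0.5000, sin(16*pi/12) = -0.8660
U^8 x = (-0.5000 * 2 - -0.8660 * 1, -0.8660 * 2 + -0.5000 * 1)
= (-0.1340, -2.2321)
||U^8 x|| = sqrt((-0.1340)^2 + (-2.2321)^2) = sqrt(5.0000) = 2.2361

2.2361


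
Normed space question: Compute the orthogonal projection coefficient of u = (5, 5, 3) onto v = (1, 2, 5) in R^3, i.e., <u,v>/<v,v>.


Computing <u,v> = 5*1 + 5*2 + 3*5 = 30
Computing <v,v> = 1^2 + 2^2 + 5^2 = 30
Projection coefficient = 30/30 = 1.0000

1.0000


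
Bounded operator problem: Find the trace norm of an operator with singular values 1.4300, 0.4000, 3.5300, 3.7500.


The nuclear norm is the sum of all singular values.
||T||_1 = 1.4300 + 0.4000 + 3.5300 + 3.7500
= 9.1100

9.1100


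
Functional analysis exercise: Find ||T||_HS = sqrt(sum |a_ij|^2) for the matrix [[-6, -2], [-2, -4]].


The Hilbert-Schmidt norm is sqrt(sum of squares of all entries).
Sum of squares = (-6)^2 + (-2)^2 + (-2)^2 + (-4)^2
= 36 + 4 + 4 + 16 = 60
||T||_HS = sqrt(60) = 7.7460

7.7460


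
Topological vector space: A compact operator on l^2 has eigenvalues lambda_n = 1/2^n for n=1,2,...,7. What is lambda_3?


The eigenvalue formula gives lambda_3 = 1/2^3
= 1/8
= 0.1250

0.1250


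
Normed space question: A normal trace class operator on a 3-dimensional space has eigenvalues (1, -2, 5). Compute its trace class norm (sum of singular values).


For a normal operator, singular values equal |eigenvalues|.
Trace norm = sum |lambda_i| = 1 + 2 + 5
= 8

8


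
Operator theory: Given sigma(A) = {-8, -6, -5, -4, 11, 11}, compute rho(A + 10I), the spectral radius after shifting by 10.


Spectrum of A + 10I = {2, 4, 5, 6, 21, 21}
Spectral radius = max |lambda| over the shifted spectrum
= max(2, 4, 5, 6, 21, 21) = 21

21


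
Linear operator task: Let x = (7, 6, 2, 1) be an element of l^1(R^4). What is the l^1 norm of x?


The l^1 norm equals the sum of absolute values of all components.
||x||_1 = 7 + 6 + 2 + 1
= 16

16.0000


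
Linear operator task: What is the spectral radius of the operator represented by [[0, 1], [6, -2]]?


For a 2x2 matrix, eigenvalues satisfy lambda^2 - (trace)*lambda + det = 0
trace = 0 + -2 = -2
det = 0*-2 - 1*6 = -6
discriminant = (-2)^2 - 4*(-6) = 28
spectral radius = max |eigenvalue| = 3.6458

3.6458


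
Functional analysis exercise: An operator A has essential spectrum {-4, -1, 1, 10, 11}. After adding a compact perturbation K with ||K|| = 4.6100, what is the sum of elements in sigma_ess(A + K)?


By Weyl's theorem, the essential spectrum is invariant under compact perturbations.
sigma_ess(A + K) = sigma_ess(A) = {-4, -1, 1, 10, 11}
Sum = -4 + -1 + 1 + 10 + 11 = 17

17


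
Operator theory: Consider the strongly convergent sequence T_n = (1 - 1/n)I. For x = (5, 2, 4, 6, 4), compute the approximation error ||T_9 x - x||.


T_9 x - x = (1 - 1/9)x - x = -x/9
||x|| = sqrt(97) = 9.8489
||T_9 x - x|| = ||x||/9 = 9.8489/9 = 1.0943

1.0943


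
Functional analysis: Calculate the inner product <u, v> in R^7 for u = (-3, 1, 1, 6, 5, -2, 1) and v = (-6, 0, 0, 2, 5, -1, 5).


Computing the standard inner product <u, v> = sum u_i * v_i
= -3*-6 + 1*0 + 1*0 + 6*2 + 5*5 + -2*-1 + 1*5
= 18 + 0 + 0 + 12 + 25 + 2 + 5
= 62

62


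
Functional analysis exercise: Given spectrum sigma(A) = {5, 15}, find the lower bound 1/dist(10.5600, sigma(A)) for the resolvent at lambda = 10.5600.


dist(10.5600, {5, 15}) = min(|10.5600 - 5|, |10.5600 - 15|)
= min(5.5600, 4.4400) = 4.4400
Resolvent bound = 1/4.4400 = 0.2252

0.2252


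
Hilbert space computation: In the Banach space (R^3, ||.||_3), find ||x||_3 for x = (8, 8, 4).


The l^3 norm = (sum |x_i|^3)^(1/3)
Sum of 3th powers = 512 + 512 + 64 = 1088
||x||_3 = (1088)^(1/3) = 10.2851

10.2851


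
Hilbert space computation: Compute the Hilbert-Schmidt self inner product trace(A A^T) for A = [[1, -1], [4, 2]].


trace(A * A^T) = sum of squares of all entries
= 1^2 + (-1)^2 + 4^2 + 2^2
= 1 + 1 + 16 + 4
= 22

22


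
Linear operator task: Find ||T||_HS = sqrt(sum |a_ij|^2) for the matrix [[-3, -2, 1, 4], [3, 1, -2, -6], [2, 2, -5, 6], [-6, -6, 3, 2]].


The Hilbert-Schmidt norm is sqrt(sum of squares of all entries).
Sum of squares = (-3)^2 + (-2)^2 + 1^2 + 4^2 + 3^2 + 1^2 + (-2)^2 + (-6)^2 + 2^2 + 2^2 + (-5)^2 + 6^2 + (-6)^2 + (-6)^2 + 3^2 + 2^2
= 9 + 4 + 1 + 16 + 9 + 1 + 4 + 36 + 4 + 4 + 25 + 36 + 36 + 36 + 9 + 4 = 234
||T||_HS = sqrt(234) = 15.2971

15.2971


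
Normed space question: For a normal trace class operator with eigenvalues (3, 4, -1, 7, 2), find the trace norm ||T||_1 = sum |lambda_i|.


For a normal operator, singular values equal |eigenvalues|.
Trace norm = sum |lambda_i| = 3 + 4 + 1 + 7 + 2
= 17

17


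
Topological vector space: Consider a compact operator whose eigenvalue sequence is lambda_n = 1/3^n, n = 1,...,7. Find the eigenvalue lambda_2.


The eigenvalue formula gives lambda_2 = 1/3^2
= 1/9
= 0.1111

0.1111


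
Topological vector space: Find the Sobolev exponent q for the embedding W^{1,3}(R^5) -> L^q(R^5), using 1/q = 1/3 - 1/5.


Using the Sobolev embedding formula: 1/q = 1/p - k/n
1/q = 1/3 - 1/5 = 2/15
q = 1/(2/15) = 15/2 = 7.5000

7.5000


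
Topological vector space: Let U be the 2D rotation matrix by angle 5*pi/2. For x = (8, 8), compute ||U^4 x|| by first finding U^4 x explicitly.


U is a rotation by theta = 5*pi/2
U^4 = rotation by 4*theta = 20*pi/2 = 0*pi/2 (mod 2*pi)
cos(0*pi/2) = 1.0000, sin(0*pi/2) = 0.0000
U^4 x = (1.0000 * 8 - 0.0000 * 8, 0.0000 * 8 + 1.0000 * 8)
= (8.0000, 8.0000)
||U^4 x|| = sqrt(8.0000^2 + 8.0000^2) = sqrt(128.0000) = 11.3137

11.3137


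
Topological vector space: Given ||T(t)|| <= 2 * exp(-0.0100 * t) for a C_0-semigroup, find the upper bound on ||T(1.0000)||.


||T(1.0000)|| <= 2 * exp(-0.0100 * 1.0000)
= 2 * exp(-0.0100)
= 2 * 0.9900
= 1.9801

1.9801


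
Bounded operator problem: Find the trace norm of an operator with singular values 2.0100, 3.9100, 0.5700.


The nuclear norm is the sum of all singular values.
||T||_1 = 2.0100 + 3.9100 + 0.5700
= 6.4900

6.4900


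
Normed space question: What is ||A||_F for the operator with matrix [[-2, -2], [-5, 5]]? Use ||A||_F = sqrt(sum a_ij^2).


||A||_F^2 = sum a_ij^2
= (-2)^2 + (-2)^2 + (-5)^2 + 5^2
= 4 + 4 + 25 + 25 = 58
||A||_F = sqrt(58) = 7.6158

7.6158


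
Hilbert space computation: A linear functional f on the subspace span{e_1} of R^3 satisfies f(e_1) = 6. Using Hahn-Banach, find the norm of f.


The norm of f is given by ||f|| = sup_{||x||=1} |f(x)|.
On span{e_1}, ||e_1|| = 1, so ||f|| = |f(e_1)| / ||e_1||
= |6| / 1 = 6.0000

6.0000


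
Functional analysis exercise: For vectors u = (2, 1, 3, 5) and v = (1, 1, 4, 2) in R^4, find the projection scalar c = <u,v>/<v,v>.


Computing <u,v> = 2*1 + 1*1 + 3*4 + 5*2 = 25
Computing <v,v> = 1^2 + 1^2 + 4^2 + 2^2 = 22
Projection coefficient = 25/22 = 1.1364

1.1364


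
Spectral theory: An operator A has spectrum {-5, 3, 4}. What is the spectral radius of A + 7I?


Spectrum of A + 7I = {2, 10, 11}
Spectral radius = max |lambda| over the shifted spectrum
= max(2, 10, 11) = 11

11


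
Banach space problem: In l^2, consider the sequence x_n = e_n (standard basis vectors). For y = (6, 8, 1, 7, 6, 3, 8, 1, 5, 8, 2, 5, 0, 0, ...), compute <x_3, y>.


x_3 = e_3 is the standard basis vector with 1 in position 3.
<x_3, y> = y_3 = 1
As n -> infinity, <x_n, y> -> 0, confirming weak convergence of (x_n) to 0.

1


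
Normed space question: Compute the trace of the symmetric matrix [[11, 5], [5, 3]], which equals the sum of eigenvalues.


For a self-adjoint (symmetric) matrix, the eigenvalues are real.
The sum of eigenvalues equals the trace of the matrix.
trace = 11 + 3 = 14

14


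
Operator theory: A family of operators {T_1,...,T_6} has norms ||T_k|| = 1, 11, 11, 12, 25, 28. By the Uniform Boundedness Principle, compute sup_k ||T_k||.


By the Uniform Boundedness Principle, the supremum of norms is finite.
sup_k ||T_k|| = max(1, 11, 11, 12, 25, 28) = 28

28


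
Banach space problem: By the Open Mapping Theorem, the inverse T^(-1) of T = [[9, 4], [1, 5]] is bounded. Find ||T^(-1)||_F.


det(T) = 9*5 - 4*1 = 41
T^(-1) = (1/41) * [[5, -4], [-1, 9]] = [[0.1220, -0.0976], [-0.0244, 0.2195]]
||T^(-1)||_F^2 = 0.1220^2 + (-0.0976)^2 + (-0.0244)^2 + 0.2195^2 = 0.0732
||T^(-1)||_F = sqrt(0.0732) = 0.2705

0.2705


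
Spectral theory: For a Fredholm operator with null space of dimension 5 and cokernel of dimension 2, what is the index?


The Fredholm index is defined as ind(T) = dim(ker T) - dim(coker T)
= 5 - 2
= 3

3


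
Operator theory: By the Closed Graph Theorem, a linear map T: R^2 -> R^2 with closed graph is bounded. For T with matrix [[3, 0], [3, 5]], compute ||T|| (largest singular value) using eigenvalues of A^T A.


A^T A = [[18, 15], [15, 25]]
trace(A^T A) = 43, det(A^T A) = 225
discriminant = 43^2 - 4*225 = 949
Largest eigenvalue of A^T A = (trace + sqrt(disc))/2 = 36.9029
||T|| = sqrt(36.9029) = 6.0748

6.0748


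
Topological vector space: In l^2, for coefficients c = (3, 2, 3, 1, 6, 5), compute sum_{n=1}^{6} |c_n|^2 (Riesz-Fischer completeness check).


sum |c_n|^2 = 3^2 + 2^2 + 3^2 + 1^2 + 6^2 + 5^2
= 9 + 4 + 9 + 1 + 36 + 25
= 84

84


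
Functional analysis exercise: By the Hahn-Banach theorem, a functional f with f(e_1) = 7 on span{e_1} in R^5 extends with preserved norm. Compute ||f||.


The norm of f is given by ||f|| = sup_{||x||=1} |f(x)|.
On span{e_1}, ||e_1|| = 1, so ||f|| = |f(e_1)| / ||e_1||
= |7| / 1 = 7.0000

7.0000


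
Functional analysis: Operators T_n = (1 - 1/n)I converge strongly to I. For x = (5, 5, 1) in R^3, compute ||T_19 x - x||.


T_19 x - x = (1 - 1/19)x - x = -x/19
||x|| = sqrt(51) = 7.1414
||T_19 x - x|| = ||x||/19 = 7.1414/19 = 0.3759

0.3759


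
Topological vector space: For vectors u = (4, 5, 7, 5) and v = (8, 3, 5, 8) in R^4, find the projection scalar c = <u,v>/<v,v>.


Computing <u,v> = 4*8 + 5*3 + 7*5 + 5*8 = 122
Computing <v,v> = 8^2 + 3^2 + 5^2 + 8^2 = 162
Projection coefficient = 122/162 = 0.7531

0.7531


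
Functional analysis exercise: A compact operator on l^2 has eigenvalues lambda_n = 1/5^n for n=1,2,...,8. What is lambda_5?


The eigenvalue formula gives lambda_5 = 1/5^5
= 1/3125
= 3.2000e-04

3.2000e-04


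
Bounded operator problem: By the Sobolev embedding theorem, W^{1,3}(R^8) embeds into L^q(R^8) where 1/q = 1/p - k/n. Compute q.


Using the Sobolev embedding formula: 1/q = 1/p - k/n
1/q = 1/3 - 1/8 = 5/24
q = 1/(5/24) = 24/5 = 4.8000

4.8000


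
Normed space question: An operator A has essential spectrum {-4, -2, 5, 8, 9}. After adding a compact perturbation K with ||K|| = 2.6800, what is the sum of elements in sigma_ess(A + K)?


By Weyl's theorem, the essential spectrum is invariant under compact perturbations.
sigma_ess(A + K) = sigma_ess(A) = {-4, -2, 5, 8, 9}
Sum = -4 + -2 + 5 + 8 + 9 = 16

16


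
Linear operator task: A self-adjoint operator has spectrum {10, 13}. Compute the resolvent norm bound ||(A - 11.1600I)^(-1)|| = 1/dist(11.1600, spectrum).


dist(11.1600, {10, 13}) = min(|11.1600 - 10|, |11.1600 - 13|)
= min(1.1600, 1.8400) = 1.1600
Resolvent bound = 1/1.1600 = 0.8621

0.8621


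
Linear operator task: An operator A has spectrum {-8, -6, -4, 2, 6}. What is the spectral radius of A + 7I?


Spectrum of A + 7I = {-1, 1, 3, 9, 13}
Spectral radius = max |lambda| over the shifted spectrum
= max(1, 1, 3, 9, 13) = 13

13


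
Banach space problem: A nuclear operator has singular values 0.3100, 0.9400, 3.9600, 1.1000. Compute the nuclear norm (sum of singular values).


The nuclear norm is the sum of all singular values.
||T||_1 = 0.3100 + 0.9400 + 3.9600 + 1.1000
= 6.3100

6.3100


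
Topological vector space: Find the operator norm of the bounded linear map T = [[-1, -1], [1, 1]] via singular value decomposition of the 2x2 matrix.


A^T A = [[2, 2], [2, 2]]
trace(A^T A) = 4, det(A^T A) = 0
discriminant = 4^2 - 4*0 = 16
Largest eigenvalue of A^T A = (trace + sqrt(disc))/2 = 4.0000
||T|| = sqrt(4.0000) = 2.0000

2.0000


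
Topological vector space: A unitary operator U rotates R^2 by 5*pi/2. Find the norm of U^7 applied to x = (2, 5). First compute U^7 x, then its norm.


U is a rotation by theta = 5*pi/2
U^7 = rotation by 7*theta = 35*pi/2 = 3*pi/2 (mod 2*pi)
cos(3*pi/2) = 0.0000, sin(3*pi/2) = -1.0000
U^7 x = (0.0000 * 2 - -1.0000 * 5, -1.0000 * 2 + 0.0000 * 5)
= (5.0000, -2.0000)
||U^7 x|| = sqrt(5.0000^2 + (-2.0000)^2) = sqrt(29.0000) = 5.3852

5.3852


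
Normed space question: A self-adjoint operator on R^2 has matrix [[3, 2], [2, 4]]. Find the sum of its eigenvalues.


For a self-adjoint (symmetric) matrix, the eigenvalues are real.
The sum of eigenvalues equals the trace of the matrix.
trace = 3 + 4 = 7

7


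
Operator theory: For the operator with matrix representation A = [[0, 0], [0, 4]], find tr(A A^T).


trace(A * A^T) = sum of squares of all entries
= 0^2 + 0^2 + 0^2 + 4^2
= 0 + 0 + 0 + 16
= 16

16


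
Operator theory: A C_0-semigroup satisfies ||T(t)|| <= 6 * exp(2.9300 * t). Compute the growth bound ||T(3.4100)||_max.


||T(3.4100)|| <= 6 * exp(2.9300 * 3.4100)
= 6 * exp(9.9913)
= 6 * 21835.6667
= 131014.0003

131014.0003


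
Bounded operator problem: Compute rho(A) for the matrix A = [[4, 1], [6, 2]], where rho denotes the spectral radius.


For a 2x2 matrix, eigenvalues satisfy lambda^2 - (trace)*lambda + det = 0
trace = 4 + 2 = 6
det = 4*2 - 1*6 = 2
discriminant = 6^2 - 4*(2) = 28
spectral radius = max |eigenvalue| = 5.6458

5.6458


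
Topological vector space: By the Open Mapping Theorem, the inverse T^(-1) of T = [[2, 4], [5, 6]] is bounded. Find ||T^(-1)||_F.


det(T) = 2*6 - 4*5 = -8
T^(-1) = (1/-8) * [[6, -4], [-5, 2]] = [[-0.7500, 0.5000], [0.6250, -0.2500]]
||T^(-1)||_F^2 = (-0.7500)^2 + 0.5000^2 + 0.6250^2 + (-0.2500)^2 = 1.2656
||T^(-1)||_F = sqrt(1.2656) = 1.1250

1.1250


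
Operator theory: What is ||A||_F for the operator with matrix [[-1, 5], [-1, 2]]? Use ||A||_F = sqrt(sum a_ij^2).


||A||_F^2 = sum a_ij^2
= (-1)^2 + 5^2 + (-1)^2 + 2^2
= 1 + 25 + 1 + 4 = 31
||A||_F = sqrt(31) = 5.5678

5.5678


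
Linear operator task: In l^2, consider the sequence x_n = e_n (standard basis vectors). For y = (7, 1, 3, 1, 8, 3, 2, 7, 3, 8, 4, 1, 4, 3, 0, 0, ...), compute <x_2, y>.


x_2 = e_2 is the standard basis vector with 1 in position 2.
<x_2, y> = y_2 = 1
As n -> infinity, <x_n, y> -> 0, confirming weak convergence of (x_n) to 0.

1


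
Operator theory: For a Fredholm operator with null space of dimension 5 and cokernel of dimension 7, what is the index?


The Fredholm index is defined as ind(T) = dim(ker T) - dim(coker T)
= 5 - 7
= -2

-2


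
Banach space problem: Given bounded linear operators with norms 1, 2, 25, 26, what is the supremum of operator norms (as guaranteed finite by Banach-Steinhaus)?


By the Uniform Boundedness Principle, the supremum of norms is finite.
sup_k ||T_k|| = max(1, 2, 25, 26) = 26

26


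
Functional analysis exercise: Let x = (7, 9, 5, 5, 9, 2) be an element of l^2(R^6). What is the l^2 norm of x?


The l^2 norm = (sum |x_i|^2)^(1/2)
Sum of 2th powers = 49 + 81 + 25 + 25 + 81 + 4 = 265
||x||_2 = (265)^(1/2) = 16.2788

16.2788


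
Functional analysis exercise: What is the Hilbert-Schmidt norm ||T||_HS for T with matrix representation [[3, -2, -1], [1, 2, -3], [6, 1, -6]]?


The Hilbert-Schmidt norm is sqrt(sum of squares of all entries).
Sum of squares = 3^2 + (-2)^2 + (-1)^2 + 1^2 + 2^2 + (-3)^2 + 6^2 + 1^2 + (-6)^2
= 9 + 4 + 1 + 1 + 4 + 9 + 36 + 1 + 36 = 101
||T||_HS = sqrt(101) = 10.0499

10.0499


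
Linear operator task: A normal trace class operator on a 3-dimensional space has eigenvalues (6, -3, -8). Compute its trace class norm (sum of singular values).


For a normal operator, singular values equal |eigenvalues|.
Trace norm = sum |lambda_i| = 6 + 3 + 8
= 17

17


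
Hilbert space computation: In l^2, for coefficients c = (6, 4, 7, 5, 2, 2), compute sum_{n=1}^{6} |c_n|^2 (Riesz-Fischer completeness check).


sum |c_n|^2 = 6^2 + 4^2 + 7^2 + 5^2 + 2^2 + 2^2
= 36 + 16 + 49 + 25 + 4 + 4
= 134

134


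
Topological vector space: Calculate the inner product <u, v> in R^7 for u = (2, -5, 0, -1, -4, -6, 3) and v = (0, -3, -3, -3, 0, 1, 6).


Computing the standard inner product <u, v> = sum u_i * v_i
= 2*0 + -5*-3 + 0*-3 + -1*-3 + -4*0 + -6*1 + 3*6
= 0 + 15 + 0 + 3 + 0 + -6 + 18
= 30

30


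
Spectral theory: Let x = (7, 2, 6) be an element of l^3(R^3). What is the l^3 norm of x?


The l^3 norm = (sum |x_i|^3)^(1/3)
Sum of 3th powers = 343 + 8 + 216 = 567
||x||_3 = (567)^(1/3) = 8.2768

8.2768


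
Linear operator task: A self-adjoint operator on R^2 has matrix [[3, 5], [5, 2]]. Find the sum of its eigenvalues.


For a self-adjoint (symmetric) matrix, the eigenvalues are real.
The sum of eigenvalues equals the trace of the matrix.
trace = 3 + 2 = 5

5


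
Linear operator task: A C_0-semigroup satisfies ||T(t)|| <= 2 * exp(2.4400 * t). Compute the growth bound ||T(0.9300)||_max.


||T(0.9300)|| <= 2 * exp(2.4400 * 0.9300)
= 2 * exp(2.2692)
= 2 * 9.6717
= 19.3433

19.3433


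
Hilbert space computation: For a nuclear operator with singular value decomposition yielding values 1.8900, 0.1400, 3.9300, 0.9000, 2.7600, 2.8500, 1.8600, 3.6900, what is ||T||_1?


The nuclear norm is the sum of all singular values.
||T||_1 = 1.8900 + 0.1400 + 3.9300 + 0.9000 + 2.7600 + 2.8500 + 1.8600 + 3.6900
= 18.0200

18.0200


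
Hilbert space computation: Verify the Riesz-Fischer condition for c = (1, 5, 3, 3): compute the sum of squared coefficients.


sum |c_n|^2 = 1^2 + 5^2 + 3^2 + 3^2
= 1 + 25 + 9 + 9
= 44

44


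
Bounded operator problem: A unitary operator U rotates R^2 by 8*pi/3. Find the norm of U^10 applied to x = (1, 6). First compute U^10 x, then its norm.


U is a rotation by theta = 8*pi/3
U^10 = rotation by 10*theta = 80*pi/3 = 2*pi/3 (mod 2*pi)
cos(2*pi/3) = -0.5000, sin(2*pi/3) = 0.8660
U^10 x = (-0.5000 * 1 - 0.8660 * 6, 0.8660 * 1 + -0.5000 * 6)
= (-5.6962, -2.1340)
||U^10 x|| = sqrt((-5.6962)^2 + (-2.1340)^2) = sqrt(37.0000) = 6.0828

6.0828


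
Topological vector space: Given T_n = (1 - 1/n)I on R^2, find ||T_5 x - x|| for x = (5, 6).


T_5 x - x = (1 - 1/5)x - x = -x/5
||x|| = sqrt(61) = 7.8102
||T_5 x - x|| = ||x||/5 = 7.8102/5 = 1.5620

1.5620


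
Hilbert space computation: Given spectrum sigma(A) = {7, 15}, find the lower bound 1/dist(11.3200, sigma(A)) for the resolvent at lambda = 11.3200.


dist(11.3200, {7, 15}) = min(|11.3200 - 7|, |11.3200 - 15|)
= min(4.3200, 3.6800) = 3.6800
Resolvent bound = 1/3.6800 = 0.2717

0.2717


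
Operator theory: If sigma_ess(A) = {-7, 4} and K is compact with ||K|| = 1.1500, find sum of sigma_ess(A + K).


By Weyl's theorem, the essential spectrum is invariant under compact perturbations.
sigma_ess(A + K) = sigma_ess(A) = {-7, 4}
Sum = -7 + 4 = -3

-3


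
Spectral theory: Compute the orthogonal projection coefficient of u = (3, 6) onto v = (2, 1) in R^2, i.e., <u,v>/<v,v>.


Computing <u,v> = 3*2 + 6*1 = 12
Computing <v,v> = 2^2 + 1^2 = 5
Projection coefficient = 12/5 = 2.4000

2.4000


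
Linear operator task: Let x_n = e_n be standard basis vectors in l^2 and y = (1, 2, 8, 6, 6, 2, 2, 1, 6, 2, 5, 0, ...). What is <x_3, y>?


x_3 = e_3 is the standard basis vector with 1 in position 3.
<x_3, y> = y_3 = 8
As n -> infinity, <x_n, y> -> 0, confirming weak convergence of (x_n) to 0.

8


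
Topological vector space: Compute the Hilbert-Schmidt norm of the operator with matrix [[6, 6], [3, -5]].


The Hilbert-Schmidt norm is sqrt(sum of squares of all entries).
Sum of squares = 6^2 + 6^2 + 3^2 + (-5)^2
= 36 + 36 + 9 + 25 = 106
||T||_HS = sqrt(106) = 10.2956

10.2956


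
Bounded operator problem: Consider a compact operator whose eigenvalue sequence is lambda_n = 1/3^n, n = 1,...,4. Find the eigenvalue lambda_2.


The eigenvalue formula gives lambda_2 = 1/3^2
= 1/9
= 0.1111

0.1111


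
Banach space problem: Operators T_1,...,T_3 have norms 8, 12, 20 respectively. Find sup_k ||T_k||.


By the Uniform Boundedness Principle, the supremum of norms is finite.
sup_k ||T_k|| = max(8, 12, 20) = 20

20


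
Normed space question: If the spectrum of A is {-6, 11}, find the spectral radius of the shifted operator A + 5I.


Spectrum of A + 5I = {-1, 16}
Spectral radius = max |lambda| over the shifted spectrum
= max(1, 16) = 16

16


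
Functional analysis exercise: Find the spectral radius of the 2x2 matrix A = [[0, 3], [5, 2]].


For a 2x2 matrix, eigenvalues satisfy lambda^2 - (trace)*lambda + det = 0
trace = 0 + 2 = 2
det = 0*2 - 3*5 = -15
discriminant = 2^2 - 4*(-15) = 64
spectral radius = max |eigenvalue| = 5.0000

5.0000


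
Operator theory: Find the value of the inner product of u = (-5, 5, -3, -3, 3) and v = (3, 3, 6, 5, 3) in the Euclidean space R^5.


Computing the standard inner product <u, v> = sum u_i * v_i
= -5*3 + 5*3 + -3*6 + -3*5 + 3*3
= -15 + 15 + -18 + -15 + 9
= -24

-24


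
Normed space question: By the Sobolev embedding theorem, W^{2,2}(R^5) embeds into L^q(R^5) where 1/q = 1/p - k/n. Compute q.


Using the Sobolev embedding formula: 1/q = 1/p - k/n
1/q = 1/2 - 2/5 = 1/10
q = 1/(1/10) = 10

10.0000


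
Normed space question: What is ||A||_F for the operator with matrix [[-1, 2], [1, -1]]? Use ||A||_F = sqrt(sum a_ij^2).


||A||_F^2 = sum a_ij^2
= (-1)^2 + 2^2 + 1^2 + (-1)^2
= 1 + 4 + 1 + 1 = 7
||A||_F = sqrt(7) = 2.6458

2.6458


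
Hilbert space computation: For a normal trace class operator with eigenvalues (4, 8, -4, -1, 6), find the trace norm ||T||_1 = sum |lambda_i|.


For a normal operator, singular values equal |eigenvalues|.
Trace norm = sum |lambda_i| = 4 + 8 + 4 + 1 + 6
= 23

23


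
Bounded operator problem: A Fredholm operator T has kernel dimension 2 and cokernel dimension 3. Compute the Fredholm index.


The Fredholm index is defined as ind(T) = dim(ker T) - dim(coker T)
= 2 - 3
= -1

-1


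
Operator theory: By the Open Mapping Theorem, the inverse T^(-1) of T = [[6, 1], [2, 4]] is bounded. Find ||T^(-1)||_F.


det(T) = 6*4 - 1*2 = 22
T^(-1) = (1/22) * [[4, -1], [-2, 6]] = [[0.1818, -0.0455], [-0.0909, 0.2727]]
||T^(-1)||_F^2 = 0.1818^2 + (-0.0455)^2 + (-0.0909)^2 + 0.2727^2 = 0.1178
||T^(-1)||_F = sqrt(0.1178) = 0.3432

0.3432


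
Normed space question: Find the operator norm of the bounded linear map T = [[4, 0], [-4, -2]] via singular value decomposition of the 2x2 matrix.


A^T A = [[32, 8], [8, 4]]
trace(A^T A) = 36, det(A^T A) = 64
discriminant = 36^2 - 4*64 = 1040
Largest eigenvalue of A^T A = (trace + sqrt(disc))/2 = 34.1245
||T|| = sqrt(34.1245) = 5.8416

5.8416


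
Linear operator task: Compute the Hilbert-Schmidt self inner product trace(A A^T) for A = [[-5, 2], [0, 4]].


trace(A * A^T) = sum of squares of all entries
= (-5)^2 + 2^2 + 0^2 + 4^2
= 25 + 4 + 0 + 16
= 45

45


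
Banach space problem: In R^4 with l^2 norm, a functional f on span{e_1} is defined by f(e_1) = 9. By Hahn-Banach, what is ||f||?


The norm of f is given by ||f|| = sup_{||x||=1} |f(x)|.
On span{e_1}, ||e_1|| = 1, so ||f|| = |f(e_1)| / ||e_1||
= |9| / 1 = 9.0000

9.0000


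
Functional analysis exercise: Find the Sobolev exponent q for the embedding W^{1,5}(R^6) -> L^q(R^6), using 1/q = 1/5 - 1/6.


Using the Sobolev embedding formula: 1/q = 1/p - k/n
1/q = 1/5 - 1/6 = 1/30
q = 1/(1/30) = 30

30.0000


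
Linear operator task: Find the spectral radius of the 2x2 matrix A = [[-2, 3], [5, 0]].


For a 2x2 matrix, eigenvalues satisfy lambda^2 - (trace)*lambda + det = 0
trace = -2 + 0 = -2
det = -2*0 - 3*5 = -15
discriminant = (-2)^2 - 4*(-15) = 64
spectral radius = max |eigenvalue| = 5.0000

5.0000


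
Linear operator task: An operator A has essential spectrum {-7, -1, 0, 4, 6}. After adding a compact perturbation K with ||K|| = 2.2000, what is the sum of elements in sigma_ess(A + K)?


By Weyl's theorem, the essential spectrum is invariant under compact perturbations.
sigma_ess(A + K) = sigma_ess(A) = {-7, -1, 0, 4, 6}
Sum = -7 + -1 + 0 + 4 + 6 = 2

2


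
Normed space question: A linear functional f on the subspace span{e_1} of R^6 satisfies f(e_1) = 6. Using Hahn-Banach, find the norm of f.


The norm of f is given by ||f|| = sup_{||x||=1} |f(x)|.
On span{e_1}, ||e_1|| = 1, so ||f|| = |f(e_1)| / ||e_1||
= |6| / 1 = 6.0000

6.0000


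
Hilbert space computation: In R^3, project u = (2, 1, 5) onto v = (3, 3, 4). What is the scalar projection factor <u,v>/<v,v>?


Computing <u,v> = 2*3 + 1*3 + 5*4 = 29
Computing <v,v> = 3^2 + 3^2 + 4^2 = 34
Projection coefficient = 29/34 = 0.8529

0.8529


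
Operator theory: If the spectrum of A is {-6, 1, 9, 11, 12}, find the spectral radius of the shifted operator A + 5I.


Spectrum of A + 5I = {-1, 6, 14, 16, 17}
Spectral radius = max |lambda| over the shifted spectrum
= max(1, 6, 14, 16, 17) = 17

17


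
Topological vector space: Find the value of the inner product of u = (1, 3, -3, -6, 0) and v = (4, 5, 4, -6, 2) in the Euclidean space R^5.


Computing the standard inner product <u, v> = sum u_i * v_i
= 1*4 + 3*5 + -3*4 + -6*-6 + 0*2
= 4 + 15 + -12 + 36 + 0
= 43

43


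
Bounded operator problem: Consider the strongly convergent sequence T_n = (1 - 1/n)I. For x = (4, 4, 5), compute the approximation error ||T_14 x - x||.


T_14 x - x = (1 - 1/14)x - x = -x/14
||x|| = sqrt(57) = 7.5498
||T_14 x - x|| = ||x||/14 = 7.5498/14 = 0.5393

0.5393


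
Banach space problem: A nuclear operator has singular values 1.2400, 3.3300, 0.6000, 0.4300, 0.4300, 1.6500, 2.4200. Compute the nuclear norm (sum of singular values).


The nuclear norm is the sum of all singular values.
||T||_1 = 1.2400 + 3.3300 + 0.6000 + 0.4300 + 0.4300 + 1.6500 + 2.4200
= 10.1000

10.1000


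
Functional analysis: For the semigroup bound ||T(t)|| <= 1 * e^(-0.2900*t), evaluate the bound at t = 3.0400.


||T(3.0400)|| <= 1 * exp(-0.2900 * 3.0400)
= 1 * exp(-0.8816)
= 1 * 0.4141
= 0.4141

0.4141


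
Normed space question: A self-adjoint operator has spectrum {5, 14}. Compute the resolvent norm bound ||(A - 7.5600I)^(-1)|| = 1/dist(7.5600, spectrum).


dist(7.5600, {5, 14}) = min(|7.5600 - 5|, |7.5600 - 14|)
= min(2.5600, 6.4400) = 2.5600
Resolvent bound = 1/2.5600 = 0.3906

0.3906


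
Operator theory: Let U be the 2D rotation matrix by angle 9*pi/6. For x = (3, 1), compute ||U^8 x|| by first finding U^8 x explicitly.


U is a rotation by theta = 9*pi/6
U^8 = rotation by 8*theta = 72*pi/6 = 0*pi/6 (mod 2*pi)
cos(0*pi/6) = 1.0000, sin(0*pi/6) = 0.0000
U^8 x = (1.0000 * 3 - 0.0000 * 1, 0.0000 * 3 + 1.0000 * 1)
= (3.0000, 1.0000)
||U^8 x|| = sqrt(3.0000^2 + 1.0000^2) = sqrt(10.0000) = 3.1623

3.1623


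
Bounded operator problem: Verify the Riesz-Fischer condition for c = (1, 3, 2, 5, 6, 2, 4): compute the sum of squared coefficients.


sum |c_n|^2 = 1^2 + 3^2 + 2^2 + 5^2 + 6^2 + 2^2 + 4^2
= 1 + 9 + 4 + 25 + 36 + 4 + 16
= 95

95


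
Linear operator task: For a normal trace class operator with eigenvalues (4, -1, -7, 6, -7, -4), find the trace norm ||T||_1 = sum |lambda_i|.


For a normal operator, singular values equal |eigenvalues|.
Trace norm = sum |lambda_i| = 4 + 1 + 7 + 6 + 7 + 4
= 29

29


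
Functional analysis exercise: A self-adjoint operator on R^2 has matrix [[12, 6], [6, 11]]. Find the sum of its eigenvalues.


For a self-adjoint (symmetric) matrix, the eigenvalues are real.
The sum of eigenvalues equals the trace of the matrix.
trace = 12 + 11 = 23

23


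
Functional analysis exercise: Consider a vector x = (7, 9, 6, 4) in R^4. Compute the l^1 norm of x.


The l^1 norm equals the sum of absolute values of all components.
||x||_1 = 7 + 9 + 6 + 4
= 26

26.0000


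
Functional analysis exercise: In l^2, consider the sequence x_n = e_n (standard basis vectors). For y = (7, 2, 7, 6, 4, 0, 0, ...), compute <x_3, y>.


x_3 = e_3 is the standard basis vector with 1 in position 3.
<x_3, y> = y_3 = 7
As n -> infinity, <x_n, y> -> 0, confirming weak convergence of (x_n) to 0.

7


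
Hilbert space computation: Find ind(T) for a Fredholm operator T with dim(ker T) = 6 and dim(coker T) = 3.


The Fredholm index is defined as ind(T) = dim(ker T) - dim(coker T)
= 6 - 3
= 3

3


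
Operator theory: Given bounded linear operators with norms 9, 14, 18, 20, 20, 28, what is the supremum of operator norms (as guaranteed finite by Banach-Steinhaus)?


By the Uniform Boundedness Principle, the supremum of norms is finite.
sup_k ||T_k|| = max(9, 14, 18, 20, 20, 28) = 28

28


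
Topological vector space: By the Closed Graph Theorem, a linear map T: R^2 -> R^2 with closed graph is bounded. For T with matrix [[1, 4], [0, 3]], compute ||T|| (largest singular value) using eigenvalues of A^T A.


A^T A = [[1, 4], [4, 25]]
trace(A^T A) = 26, det(A^T A) = 9
discriminant = 26^2 - 4*9 = 640
Largest eigenvalue of A^T A = (trace + sqrt(disc))/2 = 25.6491
||T|| = sqrt(25.6491) = 5.0645

5.0645


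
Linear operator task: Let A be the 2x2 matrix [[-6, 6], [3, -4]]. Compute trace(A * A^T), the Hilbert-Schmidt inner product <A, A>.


trace(A * A^T) = sum of squares of all entries
= (-6)^2 + 6^2 + 3^2 + (-4)^2
= 36 + 36 + 9 + 16
= 97

97


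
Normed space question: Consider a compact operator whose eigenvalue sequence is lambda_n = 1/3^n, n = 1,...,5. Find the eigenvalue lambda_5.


The eigenvalue formula gives lambda_5 = 1/3^5
= 1/243
= 0.0041

0.0041


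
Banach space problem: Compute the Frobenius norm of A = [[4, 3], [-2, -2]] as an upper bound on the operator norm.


||A||_F^2 = sum a_ij^2
= 4^2 + 3^2 + (-2)^2 + (-2)^2
= 16 + 9 + 4 + 4 = 33
||A||_F = sqrt(33) = 5.7446

5.7446


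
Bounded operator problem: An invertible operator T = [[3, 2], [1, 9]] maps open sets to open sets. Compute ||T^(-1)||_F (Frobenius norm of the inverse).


det(T) = 3*9 - 2*1 = 25
T^(-1) = (1/25) * [[9, -2], [-1, 3]] = [[0.3600, -0.0800], [-0.0400, 0.1200]]
||T^(-1)||_F^2 = 0.3600^2 + (-0.0800)^2 + (-0.0400)^2 + 0.1200^2 = 0.1520
||T^(-1)||_F = sqrt(0.1520) = 0.3899

0.3899


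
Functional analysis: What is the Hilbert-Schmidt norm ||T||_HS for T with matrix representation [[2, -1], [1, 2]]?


The Hilbert-Schmidt norm is sqrt(sum of squares of all entries).
Sum of squares = 2^2 + (-1)^2 + 1^2 + 2^2
= 4 + 1 + 1 + 4 = 10
||T||_HS = sqrt(10) = 3.1623

3.1623


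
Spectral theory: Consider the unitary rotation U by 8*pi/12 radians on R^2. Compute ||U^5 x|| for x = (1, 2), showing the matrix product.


U is a rotation by theta = 8*pi/12
U^5 = rotation by 5*theta = 40*pi/12 = 16*pi/12 (mod 2*pi)
cos(16*pi/12) = -0.5000, sin(16*pi/12) = -0.8660
U^5 x = (-0.5000 * 1 - -0.8660 * 2, -0.8660 * 1 + -0.5000 * 2)
= (1.2321, -1.8660)
||U^5 x|| = sqrt(1.2321^2 + (-1.8660)^2) = sqrt(5.0000) = 2.2361

2.2361


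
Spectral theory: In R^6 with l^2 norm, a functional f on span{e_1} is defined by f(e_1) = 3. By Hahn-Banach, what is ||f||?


The norm of f is given by ||f|| = sup_{||x||=1} |f(x)|.
On span{e_1}, ||e_1|| = 1, so ||f|| = |f(e_1)| / ||e_1||
= |3| / 1 = 3.0000

3.0000


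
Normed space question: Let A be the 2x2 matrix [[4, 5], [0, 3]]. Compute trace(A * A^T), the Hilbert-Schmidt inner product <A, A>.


trace(A * A^T) = sum of squares of all entries
= 4^2 + 5^2 + 0^2 + 3^2
= 16 + 25 + 0 + 9
= 50

50


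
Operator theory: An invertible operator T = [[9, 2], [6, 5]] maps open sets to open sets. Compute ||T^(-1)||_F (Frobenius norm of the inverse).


det(T) = 9*5 - 2*6 = 33
T^(-1) = (1/33) * [[5, -2], [-6, 9]] = [[0.1515, -0.0606], [-0.1818, 0.2727]]
||T^(-1)||_F^2 = 0.1515^2 + (-0.0606)^2 + (-0.1818)^2 + 0.2727^2 = 0.1341
||T^(-1)||_F = sqrt(0.1341) = 0.3662

0.3662


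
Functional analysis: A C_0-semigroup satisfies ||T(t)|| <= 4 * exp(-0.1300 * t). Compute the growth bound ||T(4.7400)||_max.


||T(4.7400)|| <= 4 * exp(-0.1300 * 4.7400)
= 4 * exp(-0.6162)
= 4 * 0.5400
= 2.1600

2.1600


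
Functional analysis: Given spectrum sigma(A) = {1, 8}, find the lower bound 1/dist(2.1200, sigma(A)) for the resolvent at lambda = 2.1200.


dist(2.1200, {1, 8}) = min(|2.1200 - 1|, |2.1200 - 8|)
= min(1.1200, 5.8800) = 1.1200
Resolvent bound = 1/1.1200 = 0.8929

0.8929


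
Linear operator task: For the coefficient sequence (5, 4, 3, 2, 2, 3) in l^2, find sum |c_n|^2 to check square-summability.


sum |c_n|^2 = 5^2 + 4^2 + 3^2 + 2^2 + 2^2 + 3^2
= 25 + 16 + 9 + 4 + 4 + 9
= 67

67


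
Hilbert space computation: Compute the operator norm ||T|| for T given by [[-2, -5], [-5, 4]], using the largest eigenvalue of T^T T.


A^T A = [[29, -10], [-10, 41]]
trace(A^T A) = 70, det(A^T A) = 1089
discriminant = 70^2 - 4*1089 = 544
Largest eigenvalue of A^T A = (trace + sqrt(disc))/2 = 46.6619
||T|| = sqrt(46.6619) = 6.8310

6.8310


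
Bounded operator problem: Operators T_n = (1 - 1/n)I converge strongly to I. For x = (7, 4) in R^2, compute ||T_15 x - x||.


T_15 x - x = (1 - 1/15)x - x = -x/15
||x|| = sqrt(65) = 8.0623
||T_15 x - x|| = ||x||/15 = 8.0623/15 = 0.5375

0.5375


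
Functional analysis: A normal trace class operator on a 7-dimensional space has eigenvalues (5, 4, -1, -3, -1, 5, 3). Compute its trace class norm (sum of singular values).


For a normal operator, singular values equal |eigenvalues|.
Trace norm = sum |lambda_i| = 5 + 4 + 1 + 3 + 1 + 5 + 3
= 22

22


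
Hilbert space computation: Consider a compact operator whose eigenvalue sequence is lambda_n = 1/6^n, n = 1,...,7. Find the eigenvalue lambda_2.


The eigenvalue formula gives lambda_2 = 1/6^2
= 1/36
= 0.0278

0.0278


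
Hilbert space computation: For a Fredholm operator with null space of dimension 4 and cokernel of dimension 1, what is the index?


The Fredholm index is defined as ind(T) = dim(ker T) - dim(coker T)
= 4 - 1
= 3

3
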